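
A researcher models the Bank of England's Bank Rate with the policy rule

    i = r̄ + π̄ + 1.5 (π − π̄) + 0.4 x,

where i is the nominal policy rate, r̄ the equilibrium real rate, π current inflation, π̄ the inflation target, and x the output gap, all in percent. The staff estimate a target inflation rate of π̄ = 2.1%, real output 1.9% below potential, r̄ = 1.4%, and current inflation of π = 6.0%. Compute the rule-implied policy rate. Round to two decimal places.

Output 1.9% below potential → x = -1.9.
i = 1.4 + 2.1 + 1.5 × (6.0 − 2.1) + 0.4 × (-1.9)
   = 1.4 + 2.1 + 5.85 − 0.76 = 8.59

8.59%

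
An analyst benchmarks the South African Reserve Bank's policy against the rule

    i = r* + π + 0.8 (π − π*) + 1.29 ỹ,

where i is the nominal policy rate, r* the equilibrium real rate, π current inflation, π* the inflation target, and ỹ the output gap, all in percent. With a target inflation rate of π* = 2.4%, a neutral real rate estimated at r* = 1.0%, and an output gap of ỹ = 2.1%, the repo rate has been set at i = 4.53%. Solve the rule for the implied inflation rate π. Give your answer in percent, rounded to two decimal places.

Collecting π: i = r* + (1 + 0.8) π − 0.8 π* + 1.29 ỹ
1.8 π = 4.53 − 1.0 + 0.8 × 2.4 − 1.29 × 2.1 = 2.741
π = 2.741 / 1.8 = 1.52

1.52%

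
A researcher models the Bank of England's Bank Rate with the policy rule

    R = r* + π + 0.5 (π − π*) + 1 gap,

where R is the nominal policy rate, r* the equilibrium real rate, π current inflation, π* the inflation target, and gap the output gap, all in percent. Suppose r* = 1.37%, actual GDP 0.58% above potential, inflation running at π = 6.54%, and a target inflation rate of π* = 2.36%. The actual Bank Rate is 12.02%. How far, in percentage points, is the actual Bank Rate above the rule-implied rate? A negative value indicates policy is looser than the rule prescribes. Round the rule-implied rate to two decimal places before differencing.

Output 0.58% above potential → gap = 0.58.
R = 1.37 + 6.54 + 0.5 × (6.54 − 2.36) + 1 × 0.58
   = 1.37 + 6.54 + 2.09 + 0.58 = 10.58
Deviation = 12.02 − 10.58 = 1.44 pp.

1.44 pp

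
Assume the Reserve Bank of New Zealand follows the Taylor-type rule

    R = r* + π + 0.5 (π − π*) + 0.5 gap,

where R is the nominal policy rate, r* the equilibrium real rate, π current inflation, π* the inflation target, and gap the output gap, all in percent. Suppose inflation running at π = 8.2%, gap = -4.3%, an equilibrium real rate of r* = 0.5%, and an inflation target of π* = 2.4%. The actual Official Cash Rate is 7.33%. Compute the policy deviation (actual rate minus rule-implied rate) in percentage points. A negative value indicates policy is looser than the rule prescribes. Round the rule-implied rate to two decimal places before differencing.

-2.12 pp

R = 0.5 + 8.2 + 0.5 × (8.2 − 2.4) + 0.5 × (-4.3)
   = 0.5 + 8.2 + 2.9 − 2.15 = 9.45
Deviation = 7.33 − 9.45 = -2.12 pp.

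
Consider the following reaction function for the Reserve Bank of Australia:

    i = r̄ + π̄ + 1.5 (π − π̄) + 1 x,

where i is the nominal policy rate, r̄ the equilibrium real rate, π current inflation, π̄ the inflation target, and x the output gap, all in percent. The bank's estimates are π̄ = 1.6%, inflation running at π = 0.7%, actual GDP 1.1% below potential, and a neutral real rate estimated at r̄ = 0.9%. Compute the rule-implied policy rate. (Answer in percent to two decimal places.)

Output 1.1% below potential → x = -1.1.
i = 0.9 + 1.6 + 1.5 × (0.7 − 1.6) + 1 × (-1.1)
   = 0.9 + 1.6 − 1.35 − 1.1 = 0.05

0.05%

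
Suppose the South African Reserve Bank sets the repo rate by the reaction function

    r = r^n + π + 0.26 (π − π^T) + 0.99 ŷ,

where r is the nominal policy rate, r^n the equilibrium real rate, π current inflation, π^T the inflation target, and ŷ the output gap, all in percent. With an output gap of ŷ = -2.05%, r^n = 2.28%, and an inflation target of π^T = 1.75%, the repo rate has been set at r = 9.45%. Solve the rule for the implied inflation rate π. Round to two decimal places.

7.66%

Collecting π: r = r^n + (1 + 0.26) π − 0.26 π^T + 0.99 ŷ
1.26 π = 9.45 − 2.28 + 0.26 × 1.75 − 0.99 × (-2.05) = 9.6545
π = 9.6545 / 1.26 = 7.66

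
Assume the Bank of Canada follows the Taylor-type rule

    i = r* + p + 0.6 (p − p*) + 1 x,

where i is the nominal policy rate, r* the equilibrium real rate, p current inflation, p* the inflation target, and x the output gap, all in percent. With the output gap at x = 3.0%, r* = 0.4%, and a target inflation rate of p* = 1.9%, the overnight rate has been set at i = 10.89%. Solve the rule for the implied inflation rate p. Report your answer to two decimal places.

Collecting p: i = r* + (1 + 0.6) p − 0.6 p* + 1 x
1.6 p = 10.89 − 0.4 + 0.6 × 1.9 − 1 × 3.0 = 8.63
p = 8.63 / 1.6 = 5.39

5.39%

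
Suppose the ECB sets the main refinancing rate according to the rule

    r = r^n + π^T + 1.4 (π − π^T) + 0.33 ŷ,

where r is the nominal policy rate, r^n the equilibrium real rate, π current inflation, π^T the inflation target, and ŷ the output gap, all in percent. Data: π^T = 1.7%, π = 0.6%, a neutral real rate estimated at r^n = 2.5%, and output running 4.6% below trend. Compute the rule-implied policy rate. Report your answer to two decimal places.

1.14%

Output 4.6% below potential → ŷ = -4.6.
r = 2.5 + 1.7 + 1.4 × (0.6 − 1.7) + 0.33 × (-4.6)
   = 2.5 + 1.7 − 1.54 − 1.518 = 1.14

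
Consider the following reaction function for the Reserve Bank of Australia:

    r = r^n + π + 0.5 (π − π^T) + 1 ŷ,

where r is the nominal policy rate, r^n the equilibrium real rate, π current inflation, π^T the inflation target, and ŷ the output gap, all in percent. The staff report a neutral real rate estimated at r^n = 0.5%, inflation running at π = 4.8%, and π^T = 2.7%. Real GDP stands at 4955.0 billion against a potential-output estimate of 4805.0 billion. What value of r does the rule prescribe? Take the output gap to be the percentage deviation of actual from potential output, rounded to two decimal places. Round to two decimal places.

9.47%

Output gap = 100 × (4955.0 − 4805.0) / 4805.0 = 3.12%.
r = 0.50 + 4.80 + 0.5 × (4.80 − 2.70) + 1 × 3.12
   = 0.50 + 4.8 + 1.05 + 3.12 = 9.47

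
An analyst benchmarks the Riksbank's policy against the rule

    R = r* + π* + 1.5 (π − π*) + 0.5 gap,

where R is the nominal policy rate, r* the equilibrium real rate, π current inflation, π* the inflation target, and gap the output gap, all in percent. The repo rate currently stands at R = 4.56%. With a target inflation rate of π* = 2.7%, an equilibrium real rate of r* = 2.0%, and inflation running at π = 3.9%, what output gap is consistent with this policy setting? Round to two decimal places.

0.5 gap = 4.56 − 2.0 − 2.7 − 1.5 × (3.9 − 2.7) = -1.94
gap = -1.94 / 0.5 = -3.88

-3.88%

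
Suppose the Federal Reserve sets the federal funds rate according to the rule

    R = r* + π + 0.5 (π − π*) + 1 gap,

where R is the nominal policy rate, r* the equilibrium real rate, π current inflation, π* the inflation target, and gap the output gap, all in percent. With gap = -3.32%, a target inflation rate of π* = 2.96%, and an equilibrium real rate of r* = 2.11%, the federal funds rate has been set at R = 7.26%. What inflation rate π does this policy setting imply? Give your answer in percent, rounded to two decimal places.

Collecting π: R = r* + (1 + 0.5) π − 0.5 π* + 1 gap
1.5 π = 7.26 − 2.11 + 0.5 × 2.96 − 1 × (-3.32) = 9.95
π = 9.95 / 1.5 = 6.63

6.63%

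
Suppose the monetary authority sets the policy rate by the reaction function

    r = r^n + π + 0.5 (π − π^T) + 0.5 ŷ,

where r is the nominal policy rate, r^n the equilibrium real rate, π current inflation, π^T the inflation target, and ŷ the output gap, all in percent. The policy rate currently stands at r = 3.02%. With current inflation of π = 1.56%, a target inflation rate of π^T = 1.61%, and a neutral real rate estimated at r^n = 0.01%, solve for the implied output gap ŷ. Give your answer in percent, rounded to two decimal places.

2.95%

0.5 ŷ = 3.02 − 0.01 − 1.56 − 0.5 × (1.56 − 1.61) = 1.475
ŷ = 1.475 / 0.5 = 2.95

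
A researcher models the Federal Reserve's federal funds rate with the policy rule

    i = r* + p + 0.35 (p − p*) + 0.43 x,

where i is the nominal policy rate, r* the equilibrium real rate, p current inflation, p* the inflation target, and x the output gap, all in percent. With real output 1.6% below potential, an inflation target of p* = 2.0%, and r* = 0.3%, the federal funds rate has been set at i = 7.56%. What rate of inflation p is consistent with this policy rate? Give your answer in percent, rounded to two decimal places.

6.41%

Output 1.6% below potential → x = -1.6.
Collecting p: i = r* + (1 + 0.35) p − 0.35 p* + 0.43 x
1.35 p = 7.56 − 0.3 + 0.35 × 2.0 − 0.43 × (-1.6) = 8.648
p = 8.648 / 1.35 = 6.41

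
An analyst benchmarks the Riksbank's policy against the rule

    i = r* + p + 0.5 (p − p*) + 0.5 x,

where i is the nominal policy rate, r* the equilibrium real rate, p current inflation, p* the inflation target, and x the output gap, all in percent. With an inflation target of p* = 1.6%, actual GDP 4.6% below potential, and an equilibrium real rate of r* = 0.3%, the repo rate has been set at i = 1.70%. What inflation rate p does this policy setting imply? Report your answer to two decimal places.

Output 4.6% below potential → x = -4.6.
Collecting p: i = r* + (1 + 0.5) p − 0.5 p* + 0.5 x
1.5 p = 1.70 − 0.3 + 0.5 × 1.6 − 0.5 × (-4.6) = 4.5
p = 4.5 / 1.5 = 3.00

3.00%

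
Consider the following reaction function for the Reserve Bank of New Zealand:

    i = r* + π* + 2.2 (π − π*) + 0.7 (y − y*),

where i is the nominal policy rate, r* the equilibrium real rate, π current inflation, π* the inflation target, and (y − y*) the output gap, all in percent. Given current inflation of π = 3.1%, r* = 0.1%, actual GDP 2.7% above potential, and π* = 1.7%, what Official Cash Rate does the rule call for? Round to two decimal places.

Output 2.7% above potential → (y − y*) = 2.7.
i = 0.1 + 1.7 + 2.2 × (3.1 − 1.7) + 0.7 × 2.7
   = 0.1 + 1.7 + 3.08 + 1.89 = 6.77

6.77%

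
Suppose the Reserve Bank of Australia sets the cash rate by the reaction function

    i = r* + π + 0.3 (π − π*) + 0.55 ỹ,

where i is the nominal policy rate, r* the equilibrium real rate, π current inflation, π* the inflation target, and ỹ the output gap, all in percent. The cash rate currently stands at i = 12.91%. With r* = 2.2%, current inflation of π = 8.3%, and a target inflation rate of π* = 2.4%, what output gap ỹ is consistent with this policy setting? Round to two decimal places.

0.55 ỹ = 12.91 − 2.2 − 8.3 − 0.3 × (8.3 − 2.4) = 0.64
ỹ = 0.64 / 0.55 = 1.16

1.16%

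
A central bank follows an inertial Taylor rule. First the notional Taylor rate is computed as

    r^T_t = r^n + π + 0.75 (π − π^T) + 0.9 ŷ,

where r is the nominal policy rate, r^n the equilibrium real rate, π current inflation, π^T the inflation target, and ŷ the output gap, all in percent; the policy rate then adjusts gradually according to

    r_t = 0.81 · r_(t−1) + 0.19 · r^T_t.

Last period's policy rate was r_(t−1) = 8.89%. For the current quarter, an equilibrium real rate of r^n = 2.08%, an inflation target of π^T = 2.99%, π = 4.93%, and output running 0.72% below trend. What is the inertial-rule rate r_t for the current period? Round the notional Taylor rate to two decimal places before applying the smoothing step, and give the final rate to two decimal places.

8.69%

Output 0.72% below potential → ŷ = -0.72.
r^T_t = 2.08 + 4.93 + 0.75 × (4.93 − 2.99) + 0.9 × (-0.72)
   = 2.08 + 4.93 + 1.455 − 0.648 = 7.82
r_t = 0.81 × 8.89 + 0.19 × 7.82 = 7.2009 + 1.4858 = 8.69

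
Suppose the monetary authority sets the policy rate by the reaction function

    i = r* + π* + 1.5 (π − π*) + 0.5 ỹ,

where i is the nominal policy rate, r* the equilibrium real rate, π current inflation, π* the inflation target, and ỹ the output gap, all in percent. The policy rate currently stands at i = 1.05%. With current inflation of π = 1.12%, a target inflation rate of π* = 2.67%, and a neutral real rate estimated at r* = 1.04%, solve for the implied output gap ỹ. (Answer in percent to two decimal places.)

0.5 ỹ = 1.05 − 1.04 − 2.67 − 1.5 × (1.12 − 2.67) = -0.335
ỹ = -0.335 / 0.5 = -0.67

-0.67%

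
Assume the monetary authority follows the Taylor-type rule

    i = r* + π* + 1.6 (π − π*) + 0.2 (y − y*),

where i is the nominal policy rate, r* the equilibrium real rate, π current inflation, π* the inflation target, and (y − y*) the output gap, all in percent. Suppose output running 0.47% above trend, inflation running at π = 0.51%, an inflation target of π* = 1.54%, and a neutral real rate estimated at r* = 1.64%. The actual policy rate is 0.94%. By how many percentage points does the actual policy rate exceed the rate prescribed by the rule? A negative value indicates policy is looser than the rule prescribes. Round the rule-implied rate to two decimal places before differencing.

-0.69 pp

Output 0.47% above potential → (y − y*) = 0.47.
i = 1.64 + 1.54 + 1.6 × (0.51 − 1.54) + 0.2 × 0.47
   = 1.64 + 1.54 − 1.648 + 0.094 = 1.63
Deviation = 0.94 − 1.63 = -0.69 pp.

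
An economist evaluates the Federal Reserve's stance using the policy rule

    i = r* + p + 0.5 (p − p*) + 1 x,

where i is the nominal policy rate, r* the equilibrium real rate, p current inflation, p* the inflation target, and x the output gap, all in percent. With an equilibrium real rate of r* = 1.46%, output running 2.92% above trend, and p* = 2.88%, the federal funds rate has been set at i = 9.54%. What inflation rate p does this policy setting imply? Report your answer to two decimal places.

4.40%

Output 2.92% above potential → x = 2.92.
Collecting p: i = r* + (1 + 0.5) p − 0.5 p* + 1 x
1.5 p = 9.54 − 1.46 + 0.5 × 2.88 − 1 × 2.92 = 6.6
p = 6.6 / 1.5 = 4.40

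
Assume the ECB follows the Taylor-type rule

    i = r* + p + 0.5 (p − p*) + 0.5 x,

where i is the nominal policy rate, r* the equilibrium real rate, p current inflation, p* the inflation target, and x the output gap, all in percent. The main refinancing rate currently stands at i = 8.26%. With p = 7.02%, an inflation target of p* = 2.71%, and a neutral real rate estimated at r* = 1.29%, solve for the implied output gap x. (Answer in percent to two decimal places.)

-4.41%

0.5 x = 8.26 − 1.29 − 7.02 − 0.5 × (7.02 − 2.71) = -2.205
x = -2.205 / 0.5 = -4.41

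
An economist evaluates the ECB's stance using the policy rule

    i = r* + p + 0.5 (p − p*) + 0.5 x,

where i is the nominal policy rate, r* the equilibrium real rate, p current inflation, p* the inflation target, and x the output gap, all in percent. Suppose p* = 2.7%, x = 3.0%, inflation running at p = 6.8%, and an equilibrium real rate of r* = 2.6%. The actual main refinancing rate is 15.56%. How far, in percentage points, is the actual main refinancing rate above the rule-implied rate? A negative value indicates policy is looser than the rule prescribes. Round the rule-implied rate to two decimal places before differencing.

2.61 pp

i = 2.6 + 6.8 + 0.5 × (6.8 − 2.7) + 0.5 × 3.0
   = 2.6 + 6.8 + 2.05 + 1.5 = 12.95
Deviation = 15.56 − 12.95 = 2.61 pp.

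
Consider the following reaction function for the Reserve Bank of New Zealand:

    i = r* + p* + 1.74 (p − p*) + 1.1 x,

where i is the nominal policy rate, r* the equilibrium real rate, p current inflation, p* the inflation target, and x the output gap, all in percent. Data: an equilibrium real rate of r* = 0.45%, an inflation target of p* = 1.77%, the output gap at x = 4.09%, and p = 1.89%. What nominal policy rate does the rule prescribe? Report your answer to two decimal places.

6.93%

i = 0.45 + 1.77 + 1.74 × (1.89 − 1.77) + 1.1 × 4.09
   = 0.45 + 1.77 + 0.2088 + 4.499 = 6.93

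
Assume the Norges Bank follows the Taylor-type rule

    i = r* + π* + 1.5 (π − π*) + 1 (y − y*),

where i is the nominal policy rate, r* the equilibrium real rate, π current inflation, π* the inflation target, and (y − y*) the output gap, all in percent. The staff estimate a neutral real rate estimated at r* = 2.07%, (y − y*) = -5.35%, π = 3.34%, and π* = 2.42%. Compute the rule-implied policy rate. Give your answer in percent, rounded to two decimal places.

i = 2.07 + 2.42 + 1.5 × (3.34 − 2.42) + 1 × (-5.35)
   = 2.07 + 2.42 + 1.38 − 5.35 = 0.52

0.52%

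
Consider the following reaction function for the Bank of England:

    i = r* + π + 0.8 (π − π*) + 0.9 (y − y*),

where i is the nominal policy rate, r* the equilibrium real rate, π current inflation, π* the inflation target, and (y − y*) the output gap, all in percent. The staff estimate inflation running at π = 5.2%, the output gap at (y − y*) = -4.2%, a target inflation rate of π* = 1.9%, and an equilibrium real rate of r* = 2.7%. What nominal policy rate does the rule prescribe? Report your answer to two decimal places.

i = 2.7 + 5.2 + 0.8 × (5.2 − 1.9) + 0.9 × (-4.2)
   = 2.7 + 5.2 + 2.64 − 3.78 = 6.76

6.76%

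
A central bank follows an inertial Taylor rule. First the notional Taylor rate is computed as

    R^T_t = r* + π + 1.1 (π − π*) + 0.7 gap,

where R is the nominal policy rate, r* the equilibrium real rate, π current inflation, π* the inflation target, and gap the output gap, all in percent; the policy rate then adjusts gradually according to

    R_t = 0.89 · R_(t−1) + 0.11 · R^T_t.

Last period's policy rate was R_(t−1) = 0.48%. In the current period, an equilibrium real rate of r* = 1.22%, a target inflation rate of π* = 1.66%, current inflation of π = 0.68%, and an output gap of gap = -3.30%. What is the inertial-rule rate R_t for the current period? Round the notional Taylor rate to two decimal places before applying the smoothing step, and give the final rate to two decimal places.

R^T_t = 1.22 + 0.68 + 1.1 × (0.68 − 1.66) + 0.7 × (-3.30)
   = 1.22 + 0.68 − 1.078 − 2.31 = -1.49
R_t = 0.89 × 0.48 + 0.11 × (-1.49) = 0.4272 − 0.1639 = 0.26

0.26%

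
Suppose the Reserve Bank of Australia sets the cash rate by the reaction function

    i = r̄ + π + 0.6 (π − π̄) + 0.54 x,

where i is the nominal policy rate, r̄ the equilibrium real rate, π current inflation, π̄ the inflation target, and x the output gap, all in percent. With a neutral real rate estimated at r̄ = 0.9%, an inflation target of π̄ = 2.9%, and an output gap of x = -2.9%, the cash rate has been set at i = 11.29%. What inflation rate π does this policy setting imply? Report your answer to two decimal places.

Collecting π: i = r̄ + (1 + 0.6) π − 0.6 π̄ + 0.54 x
1.6 π = 11.29 − 0.9 + 0.6 × 2.9 − 0.54 × (-2.9) = 13.696
π = 13.696 / 1.6 = 8.56

8.56%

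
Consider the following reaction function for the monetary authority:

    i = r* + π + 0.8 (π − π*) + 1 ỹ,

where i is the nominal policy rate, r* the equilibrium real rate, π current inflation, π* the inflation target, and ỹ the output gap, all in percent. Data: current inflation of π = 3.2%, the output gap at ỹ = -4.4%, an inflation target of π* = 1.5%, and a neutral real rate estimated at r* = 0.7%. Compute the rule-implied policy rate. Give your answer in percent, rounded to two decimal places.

i = 0.7 + 3.2 + 0.8 × (3.2 − 1.5) + 1 × (-4.4)
   = 0.7 + 3.2 + 1.36 − 4.4 = 0.86

0.86%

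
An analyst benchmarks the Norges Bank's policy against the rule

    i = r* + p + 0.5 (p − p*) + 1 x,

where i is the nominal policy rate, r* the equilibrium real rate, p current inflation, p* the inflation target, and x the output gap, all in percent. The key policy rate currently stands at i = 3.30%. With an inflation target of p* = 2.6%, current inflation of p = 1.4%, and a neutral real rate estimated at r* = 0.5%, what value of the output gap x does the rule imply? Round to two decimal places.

2.00%

1 x = 3.30 − 0.5 − 1.4 − 0.5 × (1.4 − 2.6) = 2
x = 2 / 1 = 2.00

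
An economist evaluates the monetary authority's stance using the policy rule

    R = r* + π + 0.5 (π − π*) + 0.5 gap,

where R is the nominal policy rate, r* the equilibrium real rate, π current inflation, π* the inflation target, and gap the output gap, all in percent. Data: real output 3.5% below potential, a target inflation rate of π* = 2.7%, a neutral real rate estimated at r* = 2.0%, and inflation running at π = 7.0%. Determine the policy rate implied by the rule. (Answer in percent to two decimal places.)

Output 3.5% below potential → gap = -3.5.
R = 2.0 + 7.0 + 0.5 × (7.0 − 2.7) + 0.5 × (-3.5)
   = 2.0 + 7 + 2.15 − 1.75 = 9.40

9.40%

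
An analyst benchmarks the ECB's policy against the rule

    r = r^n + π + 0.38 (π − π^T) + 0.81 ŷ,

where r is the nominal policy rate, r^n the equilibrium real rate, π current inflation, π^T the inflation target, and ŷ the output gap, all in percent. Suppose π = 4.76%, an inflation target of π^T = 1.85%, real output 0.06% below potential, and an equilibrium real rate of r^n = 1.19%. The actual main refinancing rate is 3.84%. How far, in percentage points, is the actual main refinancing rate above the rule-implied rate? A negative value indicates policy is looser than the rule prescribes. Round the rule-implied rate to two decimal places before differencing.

Output 0.06% below potential → ŷ = -0.06.
r = 1.19 + 4.76 + 0.38 × (4.76 − 1.85) + 0.81 × (-0.06)
   = 1.19 + 4.76 + 1.1058 − 0.0486 = 7.01
Deviation = 3.84 − 7.01 = -3.17 pp.

-3.17 pp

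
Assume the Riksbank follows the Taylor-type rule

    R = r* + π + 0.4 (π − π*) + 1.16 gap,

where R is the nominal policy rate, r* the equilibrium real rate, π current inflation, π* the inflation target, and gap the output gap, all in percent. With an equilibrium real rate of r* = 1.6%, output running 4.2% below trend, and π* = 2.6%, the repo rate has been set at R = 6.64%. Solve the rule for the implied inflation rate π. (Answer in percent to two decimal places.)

7.82%

Output 4.2% below potential → gap = -4.2.
Collecting π: R = r* + (1 + 0.4) π − 0.4 π* + 1.16 gap
1.4 π = 6.64 − 1.6 + 0.4 × 2.6 − 1.16 × (-4.2) = 10.952
π = 10.952 / 1.4 = 7.82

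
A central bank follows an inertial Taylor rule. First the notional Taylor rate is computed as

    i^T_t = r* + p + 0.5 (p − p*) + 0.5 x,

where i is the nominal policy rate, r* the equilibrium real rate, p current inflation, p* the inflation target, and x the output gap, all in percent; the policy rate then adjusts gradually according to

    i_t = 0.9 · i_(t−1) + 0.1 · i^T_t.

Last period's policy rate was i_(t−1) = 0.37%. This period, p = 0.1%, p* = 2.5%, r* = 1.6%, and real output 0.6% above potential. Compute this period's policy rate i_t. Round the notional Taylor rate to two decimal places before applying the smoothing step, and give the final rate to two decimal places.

0.41%

Output 0.6% above potential → x = 0.6.
i^T_t = 1.6 + 0.1 + 0.5 × (0.1 − 2.5) + 0.5 × 0.6
   = 1.6 + 0.1 − 1.2 + 0.3 = 0.80
i_t = 0.9 × 0.37 + 0.1 × 0.80 = 0.333 + 0.08 = 0.41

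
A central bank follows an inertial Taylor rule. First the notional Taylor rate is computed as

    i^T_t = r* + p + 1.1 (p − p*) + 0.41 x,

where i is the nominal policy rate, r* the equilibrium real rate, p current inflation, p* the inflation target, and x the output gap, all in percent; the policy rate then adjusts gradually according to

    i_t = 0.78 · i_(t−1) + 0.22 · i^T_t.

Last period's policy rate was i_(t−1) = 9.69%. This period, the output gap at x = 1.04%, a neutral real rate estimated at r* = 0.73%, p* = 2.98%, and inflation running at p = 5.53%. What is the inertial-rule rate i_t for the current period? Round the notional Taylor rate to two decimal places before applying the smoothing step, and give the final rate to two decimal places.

9.65%

i^T_t = 0.73 + 5.53 + 1.1 × (5.53 − 2.98) + 0.41 × 1.04
   = 0.73 + 5.53 + 2.805 + 0.4264 = 9.49
i_t = 0.78 × 9.69 + 0.22 × 9.49 = 7.5582 + 2.0878 = 9.65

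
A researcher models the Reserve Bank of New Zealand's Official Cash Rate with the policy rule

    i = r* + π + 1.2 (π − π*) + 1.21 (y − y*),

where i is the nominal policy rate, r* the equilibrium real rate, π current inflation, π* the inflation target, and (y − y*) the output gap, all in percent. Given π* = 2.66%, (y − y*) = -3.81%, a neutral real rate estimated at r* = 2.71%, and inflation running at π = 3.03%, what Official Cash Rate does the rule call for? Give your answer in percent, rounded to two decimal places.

1.57%

i = 2.71 + 3.03 + 1.2 × (3.03 − 2.66) + 1.21 × (-3.81)
   = 2.71 + 3.03 + 0.444 − 4.6101 = 1.57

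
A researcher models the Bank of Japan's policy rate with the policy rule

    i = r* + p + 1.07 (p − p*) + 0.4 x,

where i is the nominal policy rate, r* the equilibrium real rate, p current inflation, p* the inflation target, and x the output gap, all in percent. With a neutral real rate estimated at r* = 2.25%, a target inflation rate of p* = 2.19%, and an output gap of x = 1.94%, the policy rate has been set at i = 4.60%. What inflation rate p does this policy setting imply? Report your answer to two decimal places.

Collecting p: i = r* + (1 + 1.07) p − 1.07 p* + 0.4 x
2.07 p = 4.60 − 2.25 + 1.07 × 2.19 − 0.4 × 1.94 = 3.9173
p = 3.9173 / 2.07 = 1.89

1.89%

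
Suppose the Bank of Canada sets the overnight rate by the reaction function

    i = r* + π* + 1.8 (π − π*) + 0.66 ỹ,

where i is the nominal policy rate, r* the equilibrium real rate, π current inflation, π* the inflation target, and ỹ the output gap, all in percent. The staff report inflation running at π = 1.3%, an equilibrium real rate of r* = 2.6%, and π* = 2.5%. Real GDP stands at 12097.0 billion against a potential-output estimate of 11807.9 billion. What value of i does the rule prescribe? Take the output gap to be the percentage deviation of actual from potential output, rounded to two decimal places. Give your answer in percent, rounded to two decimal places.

Output gap = 100 × (12097.0 − 11807.9) / 11807.9 = 2.45%.
i = 2.60 + 2.50 + 1.8 × (1.30 − 2.50) + 0.66 × 2.45
   = 2.60 + 2.5 − 2.16 + 1.617 = 4.56

4.56%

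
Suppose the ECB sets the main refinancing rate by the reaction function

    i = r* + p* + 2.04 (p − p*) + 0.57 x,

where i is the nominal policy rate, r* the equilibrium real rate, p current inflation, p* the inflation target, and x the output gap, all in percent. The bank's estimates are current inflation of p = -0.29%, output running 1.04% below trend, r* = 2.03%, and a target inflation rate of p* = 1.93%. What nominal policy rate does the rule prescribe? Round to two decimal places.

Output 1.04% below potential → x = -1.04.
i = 2.03 + 1.93 + 2.04 × (-0.29 − 1.93) + 0.57 × (-1.04)
   = 2.03 + 1.93 − 4.5288 − 0.5928 = -1.16

-1.16%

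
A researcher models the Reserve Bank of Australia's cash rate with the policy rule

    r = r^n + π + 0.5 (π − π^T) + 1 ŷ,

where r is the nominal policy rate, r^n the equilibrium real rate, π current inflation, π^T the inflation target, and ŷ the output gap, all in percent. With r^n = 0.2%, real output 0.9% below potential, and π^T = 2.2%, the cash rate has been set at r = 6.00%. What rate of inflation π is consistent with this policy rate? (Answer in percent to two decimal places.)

5.20%

Output 0.9% below potential → ŷ = -0.9.
Collecting π: r = r^n + (1 + 0.5) π − 0.5 π^T + 1 ŷ
1.5 π = 6.00 − 0.2 + 0.5 × 2.2 − 1 × (-0.9) = 7.8
π = 7.8 / 1.5 = 5.20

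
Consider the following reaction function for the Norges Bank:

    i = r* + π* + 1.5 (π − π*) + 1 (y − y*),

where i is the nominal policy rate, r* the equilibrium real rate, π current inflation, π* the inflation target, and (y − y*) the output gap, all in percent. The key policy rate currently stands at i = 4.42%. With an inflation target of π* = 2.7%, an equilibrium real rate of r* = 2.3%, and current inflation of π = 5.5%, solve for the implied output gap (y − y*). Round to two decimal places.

-4.78%

1 (y − y*) = 4.42 − 2.3 − 2.7 − 1.5 × (5.5 − 2.7) = -4.78
(y − y*) = -4.78 / 1 = -4.78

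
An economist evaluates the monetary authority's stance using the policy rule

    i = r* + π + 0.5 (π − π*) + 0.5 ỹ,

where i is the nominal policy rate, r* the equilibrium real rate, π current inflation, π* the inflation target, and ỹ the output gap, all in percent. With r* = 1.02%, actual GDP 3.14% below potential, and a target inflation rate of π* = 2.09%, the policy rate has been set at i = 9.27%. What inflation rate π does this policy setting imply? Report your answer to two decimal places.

Output 3.14% below potential → ỹ = -3.14.
Collecting π: i = r* + (1 + 0.5) π − 0.5 π* + 0.5 ỹ
1.5 π = 9.27 − 1.02 + 0.5 × 2.09 − 0.5 × (-3.14) = 10.865
π = 10.865 / 1.5 = 7.24

7.24%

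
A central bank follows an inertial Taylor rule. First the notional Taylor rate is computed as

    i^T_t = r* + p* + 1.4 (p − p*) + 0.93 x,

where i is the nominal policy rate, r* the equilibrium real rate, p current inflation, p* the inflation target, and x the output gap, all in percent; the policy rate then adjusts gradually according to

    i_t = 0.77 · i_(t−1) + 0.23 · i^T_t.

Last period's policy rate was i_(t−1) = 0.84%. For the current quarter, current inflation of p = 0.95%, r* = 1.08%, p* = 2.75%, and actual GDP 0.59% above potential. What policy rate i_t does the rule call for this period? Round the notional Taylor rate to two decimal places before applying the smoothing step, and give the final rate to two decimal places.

Output 0.59% above potential → x = 0.59.
i^T_t = 1.08 + 2.75 + 1.4 × (0.95 − 2.75) + 0.93 × 0.59
   = 1.08 + 2.75 − 2.52 + 0.5487 = 1.86
i_t = 0.77 × 0.84 + 0.23 × 1.86 = 0.6468 + 0.4278 = 1.07

1.07%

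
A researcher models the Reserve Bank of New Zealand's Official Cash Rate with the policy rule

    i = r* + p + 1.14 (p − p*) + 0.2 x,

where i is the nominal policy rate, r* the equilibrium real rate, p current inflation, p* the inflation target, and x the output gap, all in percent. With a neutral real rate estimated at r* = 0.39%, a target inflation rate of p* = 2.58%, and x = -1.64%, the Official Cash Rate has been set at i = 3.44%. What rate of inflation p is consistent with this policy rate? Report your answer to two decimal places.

Collecting p: i = r* + (1 + 1.14) p − 1.14 p* + 0.2 x
2.14 p = 3.44 − 0.39 + 1.14 × 2.58 − 0.2 × (-1.64) = 6.3192
p = 6.3192 / 2.14 = 2.95

2.95%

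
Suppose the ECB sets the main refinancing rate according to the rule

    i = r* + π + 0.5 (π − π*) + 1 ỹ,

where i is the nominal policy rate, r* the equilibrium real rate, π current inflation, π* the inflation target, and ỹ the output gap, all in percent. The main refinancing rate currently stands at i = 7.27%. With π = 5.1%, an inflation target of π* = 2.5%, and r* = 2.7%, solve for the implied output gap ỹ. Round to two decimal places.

-1.83%

1 ỹ = 7.27 − 2.7 − 5.1 − 0.5 × (5.1 − 2.5) = -1.83
ỹ = -1.83 / 1 = -1.83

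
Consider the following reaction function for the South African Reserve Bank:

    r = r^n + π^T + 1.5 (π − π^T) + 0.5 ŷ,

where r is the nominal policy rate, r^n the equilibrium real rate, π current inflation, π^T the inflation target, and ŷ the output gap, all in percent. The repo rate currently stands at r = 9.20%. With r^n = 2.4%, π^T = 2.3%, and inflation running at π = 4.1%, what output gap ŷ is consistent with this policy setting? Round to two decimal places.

0.5 ŷ = 9.20 − 2.4 − 2.3 − 1.5 × (4.1 − 2.3) = 1.8
ŷ = 1.8 / 0.5 = 3.60

3.60%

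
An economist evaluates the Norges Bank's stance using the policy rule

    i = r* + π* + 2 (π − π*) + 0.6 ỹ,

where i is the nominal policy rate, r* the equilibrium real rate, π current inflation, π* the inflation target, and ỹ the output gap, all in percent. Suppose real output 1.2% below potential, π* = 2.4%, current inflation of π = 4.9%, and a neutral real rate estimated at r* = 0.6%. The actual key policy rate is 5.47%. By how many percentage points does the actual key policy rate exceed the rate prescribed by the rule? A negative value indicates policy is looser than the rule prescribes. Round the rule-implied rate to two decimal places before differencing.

-1.81 pp

Output 1.2% below potential → ỹ = -1.2.
i = 0.6 + 2.4 + 2 × (4.9 − 2.4) + 0.6 × (-1.2)
   = 0.6 + 2.4 + 5 − 0.72 = 7.28
Deviation = 5.47 − 7.28 = -1.81 pp.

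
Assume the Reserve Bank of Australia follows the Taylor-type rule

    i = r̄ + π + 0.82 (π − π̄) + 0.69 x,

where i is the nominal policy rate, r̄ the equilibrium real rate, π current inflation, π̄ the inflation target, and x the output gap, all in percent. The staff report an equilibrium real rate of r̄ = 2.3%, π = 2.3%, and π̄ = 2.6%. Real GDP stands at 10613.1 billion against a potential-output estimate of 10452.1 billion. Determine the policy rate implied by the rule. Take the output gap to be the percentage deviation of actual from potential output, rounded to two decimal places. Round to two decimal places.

Output gap = 100 × (10613.1 − 10452.1) / 10452.1 = 1.54%.
i = 2.30 + 2.30 + 0.82 × (2.30 − 2.60) + 0.69 × 1.54
   = 2.30 + 2.3 − 0.246 + 1.0626 = 5.42

5.42%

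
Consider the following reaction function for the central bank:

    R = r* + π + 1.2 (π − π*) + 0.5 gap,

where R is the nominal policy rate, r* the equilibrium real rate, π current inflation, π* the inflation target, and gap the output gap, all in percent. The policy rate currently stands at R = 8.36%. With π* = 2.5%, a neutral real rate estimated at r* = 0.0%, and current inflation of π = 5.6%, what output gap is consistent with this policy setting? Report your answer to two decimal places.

0.5 gap = 8.36 − 0.0 − 5.6 − 1.2 × (5.6 − 2.5) = -0.96
gap = -0.96 / 0.5 = -1.92

-1.92%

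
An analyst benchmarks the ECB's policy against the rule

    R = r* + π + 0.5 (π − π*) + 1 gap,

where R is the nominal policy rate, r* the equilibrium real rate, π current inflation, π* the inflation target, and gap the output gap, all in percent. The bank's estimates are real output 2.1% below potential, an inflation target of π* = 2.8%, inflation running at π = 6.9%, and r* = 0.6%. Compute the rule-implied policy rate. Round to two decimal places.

7.45%

Output 2.1% below potential → gap = -2.1.
R = 0.6 + 6.9 + 0.5 × (6.9 − 2.8) + 1 × (-2.1)
   = 0.6 + 6.9 + 2.05 − 2.1 = 7.45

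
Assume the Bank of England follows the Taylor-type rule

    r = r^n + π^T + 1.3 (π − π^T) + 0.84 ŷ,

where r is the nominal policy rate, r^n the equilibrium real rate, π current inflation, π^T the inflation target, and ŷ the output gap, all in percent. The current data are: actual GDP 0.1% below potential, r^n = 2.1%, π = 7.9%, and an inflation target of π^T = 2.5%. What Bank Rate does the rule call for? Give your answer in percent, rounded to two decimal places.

Output 0.1% below potential → ŷ = -0.1.
r = 2.1 + 2.5 + 1.3 × (7.9 − 2.5) + 0.84 × (-0.1)
   = 2.1 + 2.5 + 7.02 − 0.084 = 11.54

11.54%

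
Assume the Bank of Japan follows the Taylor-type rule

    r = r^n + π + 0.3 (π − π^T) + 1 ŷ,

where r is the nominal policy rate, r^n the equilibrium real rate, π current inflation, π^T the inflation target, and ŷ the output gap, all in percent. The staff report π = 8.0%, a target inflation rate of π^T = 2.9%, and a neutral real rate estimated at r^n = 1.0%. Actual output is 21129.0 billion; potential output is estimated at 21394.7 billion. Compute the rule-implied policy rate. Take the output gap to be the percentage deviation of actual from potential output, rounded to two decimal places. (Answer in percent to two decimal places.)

Output gap = 100 × (21129.0 − 21394.7) / 21394.7 = -1.24%.
r = 1.00 + 8.00 + 0.3 × (8.00 − 2.90) + 1 × (-1.24)
   = 1.00 + 8 + 1.53 − 1.24 = 9.29

9.29%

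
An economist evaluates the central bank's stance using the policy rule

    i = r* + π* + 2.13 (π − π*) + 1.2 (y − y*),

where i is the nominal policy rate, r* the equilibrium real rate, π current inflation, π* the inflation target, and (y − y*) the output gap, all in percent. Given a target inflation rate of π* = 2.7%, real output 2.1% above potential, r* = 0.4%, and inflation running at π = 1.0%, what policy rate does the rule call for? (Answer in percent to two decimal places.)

Output 2.1% above potential → (y − y*) = 2.1.
i = 0.4 + 2.7 + 2.13 × (1.0 − 2.7) + 1.2 × 2.1
   = 0.4 + 2.7 − 3.621 + 2.52 = 2.00

2.00%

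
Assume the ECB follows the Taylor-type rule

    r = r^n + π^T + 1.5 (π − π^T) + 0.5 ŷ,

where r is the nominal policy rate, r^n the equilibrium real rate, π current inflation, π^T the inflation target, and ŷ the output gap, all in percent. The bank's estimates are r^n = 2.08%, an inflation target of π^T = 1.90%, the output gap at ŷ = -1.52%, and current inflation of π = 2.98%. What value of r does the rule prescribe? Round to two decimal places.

4.84%

r = 2.08 + 1.90 + 1.5 × (2.98 − 1.90) + 0.5 × (-1.52)
   = 2.08 + 1.9 + 1.62 − 0.76 = 4.84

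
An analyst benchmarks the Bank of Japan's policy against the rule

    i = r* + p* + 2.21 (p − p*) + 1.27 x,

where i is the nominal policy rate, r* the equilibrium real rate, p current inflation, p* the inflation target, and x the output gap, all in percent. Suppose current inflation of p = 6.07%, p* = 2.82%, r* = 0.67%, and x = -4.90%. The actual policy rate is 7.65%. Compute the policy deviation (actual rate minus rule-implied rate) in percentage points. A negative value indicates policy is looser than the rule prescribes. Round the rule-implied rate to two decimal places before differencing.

i = 0.67 + 2.82 + 2.21 × (6.07 − 2.82) + 1.27 × (-4.90)
   = 0.67 + 2.82 + 7.1825 − 6.223 = 4.45
Deviation = 7.65 − 4.45 = 3.20 pp.

3.20 pp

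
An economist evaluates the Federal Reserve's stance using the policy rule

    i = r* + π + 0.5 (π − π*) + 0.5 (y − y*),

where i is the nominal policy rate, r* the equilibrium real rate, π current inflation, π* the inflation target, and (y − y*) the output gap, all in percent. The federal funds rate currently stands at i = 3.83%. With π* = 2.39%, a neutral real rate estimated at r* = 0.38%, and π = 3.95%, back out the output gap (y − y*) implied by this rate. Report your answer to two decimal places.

0.5 (y − y*) = 3.83 − 0.38 − 3.95 − 0.5 × (3.95 − 2.39) = -1.28
(y − y*) = -1.28 / 0.5 = -2.56

-2.56%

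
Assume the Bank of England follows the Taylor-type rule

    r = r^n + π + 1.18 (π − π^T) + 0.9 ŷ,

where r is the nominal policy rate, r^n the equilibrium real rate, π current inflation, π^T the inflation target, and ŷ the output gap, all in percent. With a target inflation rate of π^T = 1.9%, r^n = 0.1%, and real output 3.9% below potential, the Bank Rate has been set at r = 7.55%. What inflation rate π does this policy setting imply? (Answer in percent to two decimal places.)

Output 3.9% below potential → ŷ = -3.9.
Collecting π: r = r^n + (1 + 1.18) π − 1.18 π^T + 0.9 ŷ
2.18 π = 7.55 − 0.1 + 1.18 × 1.9 − 0.9 × (-3.9) = 13.202
π = 13.202 / 2.18 = 6.06

6.06%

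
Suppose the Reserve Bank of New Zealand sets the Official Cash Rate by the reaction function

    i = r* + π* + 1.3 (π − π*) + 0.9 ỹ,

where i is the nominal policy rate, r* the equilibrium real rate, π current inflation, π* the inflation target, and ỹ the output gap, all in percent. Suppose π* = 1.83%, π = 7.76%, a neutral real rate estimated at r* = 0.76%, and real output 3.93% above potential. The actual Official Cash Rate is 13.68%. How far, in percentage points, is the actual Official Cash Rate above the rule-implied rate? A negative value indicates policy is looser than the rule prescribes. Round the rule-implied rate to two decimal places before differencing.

Output 3.93% above potential → ỹ = 3.93.
i = 0.76 + 1.83 + 1.3 × (7.76 − 1.83) + 0.9 × 3.93
   = 0.76 + 1.83 + 7.709 + 3.537 = 13.84
Deviation = 13.68 − 13.84 = -0.16 pp.

-0.16 pp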